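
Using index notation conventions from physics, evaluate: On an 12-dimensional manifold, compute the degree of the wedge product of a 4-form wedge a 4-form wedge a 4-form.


The degree of a wedge product is the sum of the degrees of the individual forms.
Degrees: 4, 4, 4
Total degree = 4 + 4 + 4 = 12

12


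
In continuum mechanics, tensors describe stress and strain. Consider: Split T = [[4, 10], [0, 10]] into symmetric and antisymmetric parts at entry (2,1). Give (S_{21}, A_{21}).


T_{21} = 0
T_{12} = 10
S_{21} = (0 + 10)/2 = 10/2 = 5
A_{21} = (0 - 10)/2 = -10/2 = -5
Check: S + A = 5 + -5 = 0 = T_{21}.

(5, -5)


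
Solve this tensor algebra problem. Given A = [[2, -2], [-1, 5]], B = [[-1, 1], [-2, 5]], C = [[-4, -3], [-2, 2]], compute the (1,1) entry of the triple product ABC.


(ABC)_{11} = sum_m (AB)_{1m} C_{m1}. First compute row 1 of AB.
(AB)_{11} = 2*-1 + -2*-2 = 2
(AB)_{12} = 2*1 + -2*5 = -8
Now contract with column 1 of C:
(AB)_{11} * C_{11} = 2 * -4 = -8
(AB)_{12} * C_{21} = -8 * -2 = 16
(ABC)_{11} = -8 + 16 = 8

8


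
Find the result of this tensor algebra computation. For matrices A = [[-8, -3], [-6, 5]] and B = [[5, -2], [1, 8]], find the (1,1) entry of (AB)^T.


(AB)^T_{ij} = (AB)_{ji} = sum_k A_{jk} B_{ki}.
For i=1, j=1 we need (AB)_{11}:
A_{11} * B_{11} = -8 * 5 = -40
A_{12} * B_{21} = -3 * 1 = -3
Sum = -40 + -3 = -43

-43


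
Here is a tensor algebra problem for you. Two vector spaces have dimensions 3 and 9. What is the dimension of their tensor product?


The dimension of a tensor product is the product of dimensions.
dim(V) = 3, dim(W) = 9
dim(V (x) W) = 3 * 9 = 27

27


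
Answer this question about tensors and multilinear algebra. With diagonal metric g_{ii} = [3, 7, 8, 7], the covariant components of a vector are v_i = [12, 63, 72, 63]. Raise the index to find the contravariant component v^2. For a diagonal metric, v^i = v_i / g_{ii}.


To raise an index with a diagonal metric: v^i = v_i / g_{ii}.
For index 2: v_2 = 63, g_{22} = 7
v^2 = 63 / 7 = 9

9


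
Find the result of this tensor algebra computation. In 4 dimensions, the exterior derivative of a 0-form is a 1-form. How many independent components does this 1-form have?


The exterior derivative of a p-form is a (p+1)-form.
Its number of independent components is C(n, p+1).
n = 4, p+1 = 1
C(4, 1) = 4

4


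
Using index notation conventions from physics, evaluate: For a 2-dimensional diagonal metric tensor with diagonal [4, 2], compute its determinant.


For a diagonal metric, the determinant is the product of diagonal entries.
Diagonal entries: 4, 2
det(g) = 4 * 2 = 8

8


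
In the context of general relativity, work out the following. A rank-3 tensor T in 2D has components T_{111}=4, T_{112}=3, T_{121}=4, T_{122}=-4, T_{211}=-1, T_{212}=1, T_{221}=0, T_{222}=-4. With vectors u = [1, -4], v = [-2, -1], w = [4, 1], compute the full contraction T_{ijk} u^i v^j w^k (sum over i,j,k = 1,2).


S = sum over i,j,k of T_{ijk} u_i v_j w_k. Expanding all 8 terms:
T_{111}*u_1*v_1*w_1 = 4*1*-2*4 = -32  (running total: -32)
T_{112}*u_1*v_1*w_2 = 3*1*-2*1 = -6  (running total: -38)
T_{121}*u_1*v_2*w_1 = 4*1*-1*4 = -16  (running total: -54)
T_{122}*u_1*v_2*w_2 = -4*1*-1*1 = 4  (running total: -50)
T_{211}*u_2*v_1*w_1 = -1*-4*-2*4 = -32  (running total: -82)
T_{212}*u_2*v_1*w_2 = 1*-4*-2*1 = 8  (running total: -74)
T_{221}*u_2*v_2*w_1 = 0*-4*-1*4 = 0  (running total: -74)
T_{222}*u_2*v_2*w_2 = -4*-4*-1*1 = -16  (running total: -90)
S = -90

-90


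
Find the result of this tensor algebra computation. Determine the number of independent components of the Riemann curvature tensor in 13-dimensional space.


The Riemann tensor in d dimensions has d^2(d^2 - 1)/12 independent components.
d = 13, so d^2 = 169
d^2 - 1 = 168
d^2(d^2 - 1) = 169 * 168 = 28392
Divide by 12: 28392 / 12 = 2366

2366


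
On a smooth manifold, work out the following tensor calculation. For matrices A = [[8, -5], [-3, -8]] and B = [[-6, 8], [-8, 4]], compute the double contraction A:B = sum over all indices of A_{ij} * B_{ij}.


A:B = sum over all i,j of A_{ij} * B_{ij}.
Row 1: 8*-6=-48, -5*8=-40 => row sum = -88
Row 2: -3*-8=24, -8*4=-32 => row sum = -8
Total = -88 + -8 = -96

-96


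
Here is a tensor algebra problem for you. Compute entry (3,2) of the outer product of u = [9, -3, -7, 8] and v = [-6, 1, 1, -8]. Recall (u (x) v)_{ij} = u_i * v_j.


The outer product entry T_{ij} = u_i * v_j.
We need i=3, j=2.
u_3 = -7, v_2 = 1
T_{3,2} = -7 * 1 = -7

-7


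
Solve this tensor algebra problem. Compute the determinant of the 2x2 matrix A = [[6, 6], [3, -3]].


For a 2x2 matrix [[a, b], [c, d]], det = a*d - b*c.
a = 6, b = 6, c = 3, d = -3
a*d = 6 * -3 = -18
b*c = 6 * 3 = 18
det = -18 - 18 = -36

-36


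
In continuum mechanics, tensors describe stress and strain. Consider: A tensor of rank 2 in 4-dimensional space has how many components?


The number of components of a rank-r tensor in d dimensions is d^r.
Here d = 4 and r = 2.
4^2 = 16

16


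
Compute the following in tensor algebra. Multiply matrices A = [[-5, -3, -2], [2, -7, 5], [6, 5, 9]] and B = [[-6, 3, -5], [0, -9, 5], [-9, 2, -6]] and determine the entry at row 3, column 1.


(AB)_{ij} = sum_k A_{ik} B_{kj}.
For i=3, j=1:
A_{31} * B_{11} = 6 * -6 = -36
A_{32} * B_{21} = 5 * 0 = 0
A_{33} * B_{31} = 9 * -9 = -81
Sum = -36 + 0 + -81 = -117

-117


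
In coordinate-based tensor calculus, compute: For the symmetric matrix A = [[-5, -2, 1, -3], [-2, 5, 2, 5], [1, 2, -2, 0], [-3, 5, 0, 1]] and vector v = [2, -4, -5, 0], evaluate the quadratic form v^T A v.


First compute Av:
(Av)_1 = -5*2 + -2*-4 + 1*-5 + -3*0 = -7
(Av)_2 = -2*2 + 5*-4 + 2*-5 + 5*0 = -34
(Av)_3 = 1*2 + 2*-4 + -2*-5 + 0*0 = 4
(Av)_4 = -3*2 + 5*-4 + 0*-5 + 1*0 = -26
Av = [-7, -34, 4, -26]
Then v^T (Av) = 2*-7 + -4*-34 + -5*4 + 0*-26
= -14 + 136 + -20 + 0 = 102

102


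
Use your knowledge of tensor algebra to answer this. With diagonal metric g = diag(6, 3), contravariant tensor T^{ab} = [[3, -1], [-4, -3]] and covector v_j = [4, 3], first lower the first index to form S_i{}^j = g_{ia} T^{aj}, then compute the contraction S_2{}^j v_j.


Step 1: lower the first index. For a diagonal metric, g_{ia} T^{aj} = g_{ii} T^{ij} (no sum on i).
g_{22} = 3
S_2{}^1 = 3 * T^{21} = 3 * -4 = -12
S_2{}^2 = 3 * T^{22} = 3 * -3 = -9
Step 2: contract S_2{}^j with v_j.
S_2{}^1 * v_1 = -12 * 4 = -48
S_2{}^2 * v_2 = -9 * 3 = -27
Result = -48 + -27 = -75

-75


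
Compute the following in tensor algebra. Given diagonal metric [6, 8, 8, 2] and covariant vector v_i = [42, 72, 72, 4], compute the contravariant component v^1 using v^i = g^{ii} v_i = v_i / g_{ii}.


To raise an index with a diagonal metric: v^i = v_i / g_{ii}.
For index 1: v_1 = 42, g_{11} = 6
v^1 = 42 / 6 = 7

7


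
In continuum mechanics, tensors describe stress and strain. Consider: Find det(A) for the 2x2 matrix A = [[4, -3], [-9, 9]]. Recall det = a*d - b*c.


For a 2x2 matrix [[a, b], [c, d]], det = a*d - b*c.
a = 4, b = -3, c = -9, d = 9
a*d = 4 * 9 = 36
b*c = -3 * -9 = 27
det = 36 - 27 = 9

9


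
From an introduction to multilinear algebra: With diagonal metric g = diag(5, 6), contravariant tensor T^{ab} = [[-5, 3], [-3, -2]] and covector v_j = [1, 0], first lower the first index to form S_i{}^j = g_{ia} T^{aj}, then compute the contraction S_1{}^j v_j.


Step 1: lower the first index. For a diagonal metric, g_{ia} T^{aj} = g_{ii} T^{ij} (no sum on i).
g_{11} = 5
S_1{}^1 = 5 * T^{11} = 5 * -5 = -25
S_1{}^2 = 5 * T^{12} = 5 * 3 = 15
Step 2: contract S_1{}^j with v_j.
S_1{}^1 * v_1 = -25 * 1 = -25
S_1{}^2 * v_2 = 15 * 0 = 0
Result = -25 + 0 = -25

-25


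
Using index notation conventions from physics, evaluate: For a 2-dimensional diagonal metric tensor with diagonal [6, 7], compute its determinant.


For a diagonal metric, the determinant is the product of diagonal entries.
Diagonal entries: 6, 7
det(g) = 6 * 7 = 42

42


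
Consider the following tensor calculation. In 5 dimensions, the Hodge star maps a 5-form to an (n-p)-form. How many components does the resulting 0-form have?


The Hodge dual of a p-form on an n-dimensional manifold is an (n-p)-form.
n = 5, p = 5, so dual degree = 5 - 5 = 0
The number of components is C(n, n-p) = C(5, 0) = 1

1


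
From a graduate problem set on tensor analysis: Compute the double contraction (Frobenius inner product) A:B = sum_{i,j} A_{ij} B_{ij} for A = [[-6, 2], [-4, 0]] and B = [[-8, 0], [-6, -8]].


A:B = sum over all i,j of A_{ij} * B_{ij}.
Row 1: -6*-8=48, 2*0=0 => row sum = 48
Row 2: -4*-6=24, 0*-8=0 => row sum = 24
Total = 48 + 24 = 72

72


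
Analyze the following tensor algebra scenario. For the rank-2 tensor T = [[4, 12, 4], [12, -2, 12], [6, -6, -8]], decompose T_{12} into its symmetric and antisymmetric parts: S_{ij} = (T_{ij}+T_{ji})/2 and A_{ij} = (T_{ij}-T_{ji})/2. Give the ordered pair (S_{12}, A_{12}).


T_{12} = 12
T_{21} = 12
S_{12} = (12 + 12)/2 = 24/2 = 12
A_{12} = (12 - 12)/2 = 0/2 = 0
Check: S + A = 12 + 0 = 12 = T_{12}.

(12, 0)


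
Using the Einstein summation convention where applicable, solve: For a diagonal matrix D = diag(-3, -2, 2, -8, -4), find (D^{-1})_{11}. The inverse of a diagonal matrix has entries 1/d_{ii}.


For a diagonal matrix, the inverse has entries (D^{-1})_{ii} = 1/d_{ii}.
The diagonal entries are: d_{11} = -3, d_{22} = -2, d_{33} = 2, d_{44} = -8, d_{55} = -4
We need (D^{-1})_{11} = 1/d_{11} = 1/-3 = -1/3

-1/3


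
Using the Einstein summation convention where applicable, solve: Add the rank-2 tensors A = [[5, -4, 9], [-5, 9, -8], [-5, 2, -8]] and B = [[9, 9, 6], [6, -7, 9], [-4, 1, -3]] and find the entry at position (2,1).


Tensor addition is component-wise: (A + B)_{ij} = A_{ij} + B_{ij}.
A_{21} = -5
B_{21} = 6
(A + B)_{21} = -5 + 6 = 1

1


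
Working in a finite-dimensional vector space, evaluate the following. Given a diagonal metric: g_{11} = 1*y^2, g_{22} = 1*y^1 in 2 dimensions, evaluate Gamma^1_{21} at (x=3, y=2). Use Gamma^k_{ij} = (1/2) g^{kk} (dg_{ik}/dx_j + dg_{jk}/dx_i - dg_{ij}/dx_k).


For a diagonal metric, Gamma^k_{ij} = (1/2) g^{kk} (dg_{ik}/dx_j + dg_{jk}/dx_i - dg_{ij}/dx_k).
The metric is diagonal, so g_{ab} = 0 for a != b.
At the given point: g_{11} = 4, g_{22} = 2
g^{11} = 1/4
dg_{21}/dx_1 = 0 (off-diagonal)
dg_{11}/dx_2 = dg_{11}/dx_2 = 4
dg_{21}/dx_1 = 0 (off-diagonal)
Numerator = 0 + 4 - 0 = 4
Gamma^1_{21} = 4 / (2 * 4) = 1/2

1/2


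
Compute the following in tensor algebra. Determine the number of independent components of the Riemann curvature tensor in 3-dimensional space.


The Riemann tensor in d dimensions has d^2(d^2 - 1)/12 independent components.
d = 3, so d^2 = 9
d^2 - 1 = 8
d^2(d^2 - 1) = 9 * 8 = 72
Divide by 12: 72 / 12 = 6

6


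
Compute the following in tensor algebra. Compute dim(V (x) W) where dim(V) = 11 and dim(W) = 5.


The dimension of a tensor product is the product of dimensions.
dim(V) = 11, dim(W) = 5
dim(V (x) W) = 11 * 5 = 55

55


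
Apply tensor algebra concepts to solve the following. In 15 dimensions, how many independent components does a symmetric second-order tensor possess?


A symmetric rank-2 tensor in d dimensions has d(d+1)/2 independent components.
d = 15
d(d+1)/2 = 15 * 16 / 2 = 240 / 2 = 120

120


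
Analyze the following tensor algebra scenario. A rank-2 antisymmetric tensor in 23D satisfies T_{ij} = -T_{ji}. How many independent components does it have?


An antisymmetric rank-2 tensor satisfies A_{ij} = -A_{ji}, so diagonal entries are zero.
The independent components are the upper-triangular entries: C(n, 2) = n(n-1)/2.
n = 23
C(23, 2) = 23 * 22 / 2 = 506 / 2 = 253

253


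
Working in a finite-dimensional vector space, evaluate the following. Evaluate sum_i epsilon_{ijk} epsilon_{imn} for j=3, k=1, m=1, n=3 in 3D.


Using the identity: epsilon_{ijk} epsilon_{imn} = delta_{jm} delta_{kn} - delta_{jn} delta_{km}.
delta_{31} = 0
delta_{13} = 0
delta_{33} = 1
delta_{11} = 1
Result = 0 * 0 - 1 * 1 = 0 - 1 = -1

-1


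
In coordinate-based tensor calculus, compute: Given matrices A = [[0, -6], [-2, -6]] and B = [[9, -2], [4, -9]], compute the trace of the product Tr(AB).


Tr(AB) = sum_i (AB)_{ii} where (AB)_{ii} = sum_k A_{ik} B_{ki}.
(AB)_{11} = 0*9 + -6*4 = -24
(AB)_{22} = -2*-2 + -6*-9 = 58
Tr(AB) = -24 + 58 = 34

34


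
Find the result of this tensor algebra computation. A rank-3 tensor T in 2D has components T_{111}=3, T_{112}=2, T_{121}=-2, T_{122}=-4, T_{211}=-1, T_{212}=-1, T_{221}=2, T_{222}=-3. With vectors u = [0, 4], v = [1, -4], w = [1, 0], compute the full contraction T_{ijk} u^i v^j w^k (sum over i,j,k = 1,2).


S = sum over i,j,k of T_{ijk} u_i v_j w_k. Expanding all 8 terms:
T_{111}*u_1*v_1*w_1 = 3*0*1*1 = 0  (running total: 0)
T_{112}*u_1*v_1*w_2 = 2*0*1*0 = 0  (running total: 0)
T_{121}*u_1*v_2*w_1 = -2*0*-4*1 = 0  (running total: 0)
T_{122}*u_1*v_2*w_2 = -4*0*-4*0 = 0  (running total: 0)
T_{211}*u_2*v_1*w_1 = -1*4*1*1 = -4  (running total: -4)
T_{212}*u_2*v_1*w_2 = -1*4*1*0 = 0  (running total: -4)
T_{221}*u_2*v_2*w_1 = 2*4*-4*1 = -32  (running total: -36)
T_{222}*u_2*v_2*w_2 = -3*4*-4*0 = 0  (running total: -36)
S = -36

-36


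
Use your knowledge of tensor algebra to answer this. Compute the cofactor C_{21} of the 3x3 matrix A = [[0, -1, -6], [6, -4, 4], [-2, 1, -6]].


To find cofactor C_{21}, delete row 2 and column 1.
The resulting 2x2 submatrix is: [[-1, -6], [1, -6]]
Minor M_{21} = -1*-6 - -6*1
  = 6 - -6 = 12
Sign = (-1)^(2+1) = (-1)^3 = -1
Cofactor C_{21} = -1 * 12 = -12

-12


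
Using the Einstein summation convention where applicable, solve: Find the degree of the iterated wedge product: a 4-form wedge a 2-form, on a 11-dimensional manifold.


The degree of a wedge product is the sum of the degrees of the individual forms.
Degrees: 4, 2
Total degree = 4 + 2 = 6

6


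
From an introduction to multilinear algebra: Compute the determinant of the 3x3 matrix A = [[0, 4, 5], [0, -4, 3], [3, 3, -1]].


Expanding along the first row, det(A) = a11*M_11 - a12*M_12 + a13*M_13, where M_1j is the (1,j) minor.
Minor M_11 = -4*-1 - 3*3 = -5
Minor M_12 = 0*-1 - 3*3 = -9
Minor M_13 = 0*3 - -4*3 = 12
det = 0*(-5) - 4*(-9) + 5*(12)
    = 0 - -36 + 60
    = 96

96


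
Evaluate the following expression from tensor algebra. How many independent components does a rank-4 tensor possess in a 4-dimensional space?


The number of components of a rank-r tensor in d dimensions is d^r.
Here d = 4 and r = 4.
4^4 = 256

256


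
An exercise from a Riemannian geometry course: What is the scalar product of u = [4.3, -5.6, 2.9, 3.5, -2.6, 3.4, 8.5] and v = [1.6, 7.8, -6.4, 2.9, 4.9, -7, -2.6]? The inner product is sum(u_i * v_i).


The inner product u . v = sum of u_i * v_i.
Term-by-term: 4.3 * 1.6, -5.6 * 7.8, 2.9 * -6.4, 3.5 * 2.9, -2.6 * 4.9, 3.4 * -7, 8.5 * -2.6
Products: 6.88, -43.68, -18.56, 10.15, -12.74, -23.8, -22.1
Sum = 6.88 + -43.68 + -18.56 + 10.15 + -12.74 + -23.8 + -22.1 = -103.85

-103.85


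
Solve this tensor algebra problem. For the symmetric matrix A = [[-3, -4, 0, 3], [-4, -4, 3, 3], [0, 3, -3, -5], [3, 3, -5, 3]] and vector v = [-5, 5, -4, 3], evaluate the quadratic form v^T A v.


First compute Av:
(Av)_1 = -3*-5 + -4*5 + 0*-4 + 3*3 = 4
(Av)_2 = -4*-5 + -4*5 + 3*-4 + 3*3 = -3
(Av)_3 = 0*-5 + 3*5 + -3*-4 + -5*3 = 12
(Av)_4 = 3*-5 + 3*5 + -5*-4 + 3*3 = 29
Av = [4, -3, 12, 29]
Then v^T (Av) = -5*4 + 5*-3 + -4*12 + 3*29
= -20 + -15 + -48 + 87 = 4

4


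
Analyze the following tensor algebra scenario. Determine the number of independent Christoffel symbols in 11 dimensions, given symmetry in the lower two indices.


Christoffel symbols Gamma^k_{ij} are symmetric in i,j, so there are d * d(d+1)/2 independent symbols.
d = 11
d(d+1)/2 = 11 * 12 / 2 = 66
Total = 11 * 66 = 726

726


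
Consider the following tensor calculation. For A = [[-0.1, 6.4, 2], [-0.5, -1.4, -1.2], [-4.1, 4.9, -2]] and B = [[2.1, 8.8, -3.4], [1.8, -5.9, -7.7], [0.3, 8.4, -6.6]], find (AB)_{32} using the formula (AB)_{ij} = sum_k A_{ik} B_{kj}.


(AB)_{ij} = sum_k A_{ik} B_{kj}.
For i=3, j=2:
A_{31} * B_{12} = -4.1 * 8.8 = -36.08
A_{32} * B_{22} = 4.9 * -5.9 = -28.91
A_{33} * B_{32} = -2 * 8.4 = -16.8
Sum = -36.08 + -28.91 + -16.8 = -81.79

-81.79


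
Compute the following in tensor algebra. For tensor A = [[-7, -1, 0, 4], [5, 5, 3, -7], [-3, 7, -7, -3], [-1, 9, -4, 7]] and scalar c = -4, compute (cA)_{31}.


Scalar multiplication: (cA)_{ij} = c * A_{ij}.
c = -4
A_{31} = -3
(cA)_{31} = -4 * -3 = 12

12


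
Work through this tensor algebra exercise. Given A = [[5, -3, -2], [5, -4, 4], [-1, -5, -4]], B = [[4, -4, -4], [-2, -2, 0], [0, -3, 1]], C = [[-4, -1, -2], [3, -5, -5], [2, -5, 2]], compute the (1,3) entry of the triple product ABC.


(ABC)_{13} = sum_m (AB)_{1m} C_{m3}. First compute row 1 of AB.
(AB)_{11} = 5*4 + -3*-2 + -2*0 = 26
(AB)_{12} = 5*-4 + -3*-2 + -2*-3 = -8
(AB)_{13} = 5*-4 + -3*0 + -2*1 = -22
Now contract with column 3 of C:
(AB)_{11} * C_{13} = 26 * -2 = -52
(AB)_{12} * C_{23} = -8 * -5 = 40
(AB)_{13} * C_{33} = -22 * 2 = -44
(ABC)_{13} = -52 + 40 + -44 = -56

-56


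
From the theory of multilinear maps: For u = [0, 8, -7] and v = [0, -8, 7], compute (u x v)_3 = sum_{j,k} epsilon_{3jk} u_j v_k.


(u x v)_3 = sum_{j,k} epsilon_{3jk} u_j v_k. Only permutations of (1,2,3) contribute; the two non-zero terms are:
eps_{312} u_1 v_2 = 1 * 0 * -8 = 0
eps_{321} u_2 v_1 = -1 * 8 * 0 = 0
(u x v)_3 = 0

0


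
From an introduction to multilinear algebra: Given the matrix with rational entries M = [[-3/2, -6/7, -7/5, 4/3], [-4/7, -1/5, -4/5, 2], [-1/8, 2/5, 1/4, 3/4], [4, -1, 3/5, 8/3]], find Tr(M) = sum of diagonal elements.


The trace is the sum of diagonal entries.
Diagonal: M[1,1] = -3/2, M[2,2] = -1/5, M[3,3] = 1/4, M[4,4] = 8/3
Tr(M) = -3/2 + -1/5 + 1/4 + 8/3
Computing step by step:
After adding M[1,1]: -3/2
After adding M[2,2]: -17/10
After adding M[3,3]: -29/20
After adding M[4,4]: 73/60
Tr(M) = 73/60

73/60


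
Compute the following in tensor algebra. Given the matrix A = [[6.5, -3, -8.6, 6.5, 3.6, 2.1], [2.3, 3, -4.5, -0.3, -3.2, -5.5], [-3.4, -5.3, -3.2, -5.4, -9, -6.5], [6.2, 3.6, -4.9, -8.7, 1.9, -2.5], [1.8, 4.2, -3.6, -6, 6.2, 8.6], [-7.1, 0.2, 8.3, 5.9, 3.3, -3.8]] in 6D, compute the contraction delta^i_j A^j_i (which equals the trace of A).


The contraction (trace) of a rank-2 tensor is the sum of its diagonal elements.
Diagonal entries: A[1,1] = 6.5, A[2,2] = 3, A[3,3] = -3.2, A[4,4] = -8.7, A[5,5] = 6.2, A[6,6] = -3.8
Tr(A) = 6.5 + 3 + -3.2 + -8.7 + 6.2 + -3.8 = 0

0


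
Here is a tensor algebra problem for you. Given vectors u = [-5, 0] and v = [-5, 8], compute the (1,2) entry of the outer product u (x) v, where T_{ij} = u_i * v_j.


The outer product entry T_{ij} = u_i * v_j.
We need i=1, j=2.
u_1 = -5, v_2 = 8
T_{1,2} = -5 * 8 = -40

-40


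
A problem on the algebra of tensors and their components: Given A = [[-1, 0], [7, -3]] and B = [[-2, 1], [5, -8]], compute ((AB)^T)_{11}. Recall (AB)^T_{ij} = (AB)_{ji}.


(AB)^T_{ij} = (AB)_{ji} = sum_k A_{jk} B_{ki}.
For i=1, j=1 we need (AB)_{11}:
A_{11} * B_{11} = -1 * -2 = 2
A_{12} * B_{21} = 0 * 5 = 0
Sum = 2 + 0 = 2

2


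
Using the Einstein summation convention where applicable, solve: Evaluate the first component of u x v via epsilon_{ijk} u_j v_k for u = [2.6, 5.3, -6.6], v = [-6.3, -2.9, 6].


(u x v)_1 = sum_{j,k} epsilon_{1jk} u_j v_k. Only permutations of (1,2,3) contribute; the two non-zero terms are:
eps_{123} u_2 v_3 = 1 * 5.3 * 6 = 31.8
eps_{132} u_3 v_2 = -1 * -6.6 * -2.9 = -19.14
(u x v)_1 = 12.66

12.66


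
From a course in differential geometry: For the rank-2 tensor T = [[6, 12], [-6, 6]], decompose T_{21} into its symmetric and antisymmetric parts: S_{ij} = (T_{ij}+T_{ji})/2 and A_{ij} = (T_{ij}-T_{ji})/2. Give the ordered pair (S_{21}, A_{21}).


T_{21} = -6
T_{12} = 12
S_{21} = (-6 + 12)/2 = 6/2 = 3
A_{21} = (-6 - 12)/2 = -18/2 = -9
Check: S + A = 3 + -9 = -6 = T_{21}.

(3, -9)


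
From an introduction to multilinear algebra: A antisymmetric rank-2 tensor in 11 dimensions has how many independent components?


A antisymmetric rank-2 tensor in d dimensions has d(d-1)/2 independent components.
d = 11
d(d-1)/2 = 11 * 10 / 2 = 110 / 2 = 55

55


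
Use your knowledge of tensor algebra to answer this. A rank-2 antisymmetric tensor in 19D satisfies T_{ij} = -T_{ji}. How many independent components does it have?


An antisymmetric rank-2 tensor satisfies A_{ij} = -A_{ji}, so diagonal entries are zero.
The independent components are the upper-triangular entries: C(n, 2) = n(n-1)/2.
n = 19
C(19, 2) = 19 * 18 / 2 = 342 / 2 = 171

171


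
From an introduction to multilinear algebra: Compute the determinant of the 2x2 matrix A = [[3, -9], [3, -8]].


For a 2x2 matrix [[a, b], [c, d]], det = a*d - b*c.
a = 3, b = -9, c = 3, d = -8
a*d = 3 * -8 = -24
b*c = -9 * 3 = -27
det = -24 - -27 = 3

3


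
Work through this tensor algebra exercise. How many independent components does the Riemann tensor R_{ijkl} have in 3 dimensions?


The Riemann tensor in d dimensions has d^2(d^2 - 1)/12 independent components.
d = 3, so d^2 = 9
d^2 - 1 = 8
d^2(d^2 - 1) = 9 * 8 = 72
Divide by 12: 72 / 12 = 6

6


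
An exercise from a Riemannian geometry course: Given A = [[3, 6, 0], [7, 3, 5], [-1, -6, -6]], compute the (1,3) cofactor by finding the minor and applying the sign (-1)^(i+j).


To find cofactor C_{13}, delete row 1 and column 3.
The resulting 2x2 submatrix is: [[7, 3], [-1, -6]]
Minor M_{13} = 7*-6 - 3*-1
  = -42 - -3 = -39
Sign = (-1)^(1+3) = (-1)^4 = 1
Cofactor C_{13} = 1 * -39 = -39

-39


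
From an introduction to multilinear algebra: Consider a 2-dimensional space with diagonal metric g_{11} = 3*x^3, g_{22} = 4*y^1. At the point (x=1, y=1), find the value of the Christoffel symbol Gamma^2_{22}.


For a diagonal metric, Gamma^k_{ij} = (1/2) g^{kk} (dg_{ik}/dx_j + dg_{jk}/dx_i - dg_{ij}/dx_k).
The metric is diagonal, so g_{ab} = 0 for a != b.
At the given point: g_{11} = 3, g_{22} = 4
g^{22} = 1/4
dg_{22}/dx_2 = dg_{22}/dx_2 = 4
dg_{22}/dx_2 = dg_{22}/dx_2 = 4
dg_{22}/dx_2 = dg_{22}/dx_2 = 4
Numerator = 4 + 4 - 4 = 4
Gamma^2_{22} = 4 / (2 * 4) = 1/2

1/2


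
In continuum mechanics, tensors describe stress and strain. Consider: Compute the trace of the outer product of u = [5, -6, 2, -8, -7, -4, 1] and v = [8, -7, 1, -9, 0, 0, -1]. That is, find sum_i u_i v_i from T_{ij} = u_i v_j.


The outer product gives T_{ij} = u_i v_j.
The trace (contraction) is Tr(T) = sum_i T_{ii} = sum_i u_i v_i.
Diagonal entries:
T_{11} = u_1 * v_1 = 5 * 8 = 40
T_{22} = u_2 * v_2 = -6 * -7 = 42
T_{33} = u_3 * v_3 = 2 * 1 = 2
T_{44} = u_4 * v_4 = -8 * -9 = 72
T_{55} = u_5 * v_5 = -7 * 0 = 0
T_{66} = u_6 * v_6 = -4 * 0 = 0
T_{77} = u_7 * v_7 = 1 * -1 = -1
Tr(T) = 40 + 42 + 2 + 72 + 0 + 0 + -1 = 155

155


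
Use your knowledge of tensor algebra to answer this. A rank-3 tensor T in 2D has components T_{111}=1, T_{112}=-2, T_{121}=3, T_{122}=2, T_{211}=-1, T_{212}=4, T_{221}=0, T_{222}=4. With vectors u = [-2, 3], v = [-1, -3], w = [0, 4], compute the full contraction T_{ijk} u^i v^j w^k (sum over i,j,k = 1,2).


S = sum over i,j,k of T_{ijk} u_i v_j w_k. Expanding all 8 terms:
T_{111}*u_1*v_1*w_1 = 1*-2*-1*0 = 0  (running total: 0)
T_{112}*u_1*v_1*w_2 = -2*-2*-1*4 = -16  (running total: -16)
T_{121}*u_1*v_2*w_1 = 3*-2*-3*0 = 0  (running total: -16)
T_{122}*u_1*v_2*w_2 = 2*-2*-3*4 = 48  (running total: 32)
T_{211}*u_2*v_1*w_1 = -1*3*-1*0 = 0  (running total: 32)
T_{212}*u_2*v_1*w_2 = 4*3*-1*4 = -48  (running total: -16)
T_{221}*u_2*v_2*w_1 = 0*3*-3*0 = 0  (running total: -16)
T_{222}*u_2*v_2*w_2 = 4*3*-3*4 = -144  (running total: -160)
S = -160

-160


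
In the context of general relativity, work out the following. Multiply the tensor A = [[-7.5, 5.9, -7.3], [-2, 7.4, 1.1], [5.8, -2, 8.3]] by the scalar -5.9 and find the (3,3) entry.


Scalar multiplication: (cA)_{ij} = c * A_{ij}.
c = -5.9
A_{33} = 8.3
(cA)_{33} = -5.9 * 8.3 = -48.97

-48.97


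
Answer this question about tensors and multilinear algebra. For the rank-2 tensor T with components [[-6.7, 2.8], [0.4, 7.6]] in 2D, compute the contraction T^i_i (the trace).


The contraction (trace) of a rank-2 tensor is the sum of its diagonal elements.
Diagonal entries: A[1,1] = -6.7, A[2,2] = 7.6
Tr(A) = -6.7 + 7.6 = 0.9

0.9


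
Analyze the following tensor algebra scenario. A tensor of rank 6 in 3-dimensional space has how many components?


The number of components of a rank-r tensor in d dimensions is d^r.
Here d = 3 and r = 6.
3^6 = 729

729


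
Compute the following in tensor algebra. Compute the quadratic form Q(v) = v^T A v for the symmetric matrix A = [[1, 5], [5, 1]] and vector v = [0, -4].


First compute Av:
(Av)_1 = 1*0 + 5*-4 = -20
(Av)_2 = 5*0 + 1*-4 = -4
Av = [-20, -4]
Then v^T (Av) = 0*-20 + -4*-4
= 0 + 16 = 16

16


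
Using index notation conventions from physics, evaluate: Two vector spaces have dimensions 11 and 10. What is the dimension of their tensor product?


The dimension of a tensor product is the product of dimensions.
dim(V) = 11, dim(W) = 10
dim(V (x) W) = 11 * 10 = 110

110


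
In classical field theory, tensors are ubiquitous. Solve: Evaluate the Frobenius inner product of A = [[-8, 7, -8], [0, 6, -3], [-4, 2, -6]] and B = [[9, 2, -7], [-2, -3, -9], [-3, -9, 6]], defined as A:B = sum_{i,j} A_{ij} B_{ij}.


A:B = sum over all i,j of A_{ij} * B_{ij}.
Row 1: -8*9=-72, 7*2=14, -8*-7=56 => row sum = -2
Row 2: 0*-2=0, 6*-3=-18, -3*-9=27 => row sum = 9
Row 3: -4*-3=12, 2*-9=-18, -6*6=-36 => row sum = -42
Total = -2 + 9 + -42 = -35

-35


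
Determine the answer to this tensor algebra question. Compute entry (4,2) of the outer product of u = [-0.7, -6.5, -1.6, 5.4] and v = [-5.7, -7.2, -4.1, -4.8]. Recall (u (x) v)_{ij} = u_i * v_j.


The outer product entry T_{ij} = u_i * v_j.
We need i=4, j=2.
u_4 = 5.4, v_2 = -7.2
T_{4,2} = 5.4 * -7.2 = -38.88

-38.88


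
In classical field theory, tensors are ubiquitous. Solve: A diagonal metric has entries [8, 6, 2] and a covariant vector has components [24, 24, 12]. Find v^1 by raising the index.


To raise an index with a diagonal metric: v^i = v_i / g_{ii}.
For index 1: v_1 = 24, g_{11} = 8
v^1 = 24 / 8 = 3

3


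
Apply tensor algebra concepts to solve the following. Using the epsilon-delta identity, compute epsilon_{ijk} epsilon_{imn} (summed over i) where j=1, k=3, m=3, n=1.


Using the identity: epsilon_{ijk} epsilon_{imn} = delta_{jm} delta_{kn} - delta_{jn} delta_{km}.
delta_{13} = 0
delta_{31} = 0
delta_{11} = 1
delta_{33} = 1
Result = 0 * 0 - 1 * 1 = 0 - 1 = -1

-1


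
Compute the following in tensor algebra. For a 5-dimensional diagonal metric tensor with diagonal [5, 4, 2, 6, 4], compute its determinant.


For a diagonal metric, the determinant is the product of diagonal entries.
Diagonal entries: 5, 4, 2, 6, 4
det(g) = 5 * 4 * 2 * 6 * 4 = 960

960


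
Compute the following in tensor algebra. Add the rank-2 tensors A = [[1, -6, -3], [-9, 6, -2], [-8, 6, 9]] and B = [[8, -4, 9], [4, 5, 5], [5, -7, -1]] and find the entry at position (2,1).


Tensor addition is component-wise: (A + B)_{ij} = A_{ij} + B_{ij}.
A_{21} = -9
B_{21} = 4
(A + B)_{21} = -9 + 4 = -5

-5


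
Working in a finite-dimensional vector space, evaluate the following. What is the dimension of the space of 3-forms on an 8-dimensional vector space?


The dimension of the space of p-forms on an n-dimensional space is C(n, p).
n = 8, p = 3
C(8, 3) = 8! / (3! * 5!) = 56

56


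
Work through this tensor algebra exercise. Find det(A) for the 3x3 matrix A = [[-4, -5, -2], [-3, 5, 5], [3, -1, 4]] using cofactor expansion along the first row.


Expanding along the first row, det(A) = a11*M_11 - a12*M_12 + a13*M_13, where M_1j is the (1,j) minor.
Minor M_11 = 5*4 - 5*-1 = 25
Minor M_12 = -3*4 - 5*3 = -27
Minor M_13 = -3*-1 - 5*3 = -12
det = -4*(25) - -5*(-27) + -2*(-12)
    = -100 - 135 + 24
    = -211

-211


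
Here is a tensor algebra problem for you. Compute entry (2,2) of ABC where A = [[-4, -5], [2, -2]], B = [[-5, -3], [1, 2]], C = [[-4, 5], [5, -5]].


(ABC)_{22} = sum_m (AB)_{2m} C_{m2}. First compute row 2 of AB.
(AB)_{21} = 2*-5 + -2*1 = -12
(AB)_{22} = 2*-3 + -2*2 = -10
Now contract with column 2 of C:
(AB)_{21} * C_{12} = -12 * 5 = -60
(AB)_{22} * C_{22} = -10 * -5 = 50
(ABC)_{22} = -60 + 50 = -10

-10


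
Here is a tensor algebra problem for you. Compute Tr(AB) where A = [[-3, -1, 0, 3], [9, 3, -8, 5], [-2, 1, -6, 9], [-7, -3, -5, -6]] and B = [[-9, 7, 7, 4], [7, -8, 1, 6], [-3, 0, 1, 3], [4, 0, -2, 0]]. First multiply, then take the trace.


Tr(AB) = sum_i (AB)_{ii} where (AB)_{ii} = sum_k A_{ik} B_{ki}.
(AB)_{11} = -3*-9 + -1*7 + 0*-3 + 3*4 = 32
(AB)_{22} = 9*7 + 3*-8 + -8*0 + 5*0 = 39
(AB)_{33} = -2*7 + 1*1 + -6*1 + 9*-2 = -37
(AB)_{44} = -7*4 + -3*6 + -5*3 + -6*0 = -61
Tr(AB) = 32 + 39 + -37 + -61 = -27

-27


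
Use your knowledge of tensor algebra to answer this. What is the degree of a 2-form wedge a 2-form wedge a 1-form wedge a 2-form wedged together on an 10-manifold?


The degree of a wedge product is the sum of the degrees of the individual forms.
Degrees: 2, 2, 1, 2
Total degree = 2 + 2 + 1 + 2 = 7

7


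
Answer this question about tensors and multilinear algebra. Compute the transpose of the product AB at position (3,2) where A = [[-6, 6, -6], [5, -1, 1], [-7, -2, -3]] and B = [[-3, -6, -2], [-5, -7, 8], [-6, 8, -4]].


(AB)^T_{ij} = (AB)_{ji} = sum_k A_{jk} B_{ki}.
For i=3, j=2 we need (AB)_{23}:
A_{21} * B_{13} = 5 * -2 = -10
A_{22} * B_{23} = -1 * 8 = -8
A_{23} * B_{33} = 1 * -4 = -4
Sum = -10 + -8 + -4 = -22

-22


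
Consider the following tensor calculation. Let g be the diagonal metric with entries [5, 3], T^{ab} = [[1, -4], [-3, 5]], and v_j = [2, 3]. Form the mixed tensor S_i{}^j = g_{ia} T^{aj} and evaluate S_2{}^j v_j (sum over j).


Step 1: lower the first index. For a diagonal metric, g_{ia} T^{aj} = g_{ii} T^{ij} (no sum on i).
g_{22} = 3
S_2{}^1 = 3 * T^{21} = 3 * -3 = -9
S_2{}^2 = 3 * T^{22} = 3 * 5 = 15
Step 2: contract S_2{}^j with v_j.
S_2{}^1 * v_1 = -9 * 2 = -18
S_2{}^2 * v_2 = 15 * 3 = 45
Result = -18 + 45 = 27

27


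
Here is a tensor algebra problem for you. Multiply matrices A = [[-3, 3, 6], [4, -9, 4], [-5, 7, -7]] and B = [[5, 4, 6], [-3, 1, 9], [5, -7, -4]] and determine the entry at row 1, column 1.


(AB)_{ij} = sum_k A_{ik} B_{kj}.
For i=1, j=1:
A_{11} * B_{11} = -3 * 5 = -15
A_{12} * B_{21} = 3 * -3 = -9
A_{13} * B_{31} = 6 * 5 = 30
Sum = -15 + -9 + 30 = 6

6


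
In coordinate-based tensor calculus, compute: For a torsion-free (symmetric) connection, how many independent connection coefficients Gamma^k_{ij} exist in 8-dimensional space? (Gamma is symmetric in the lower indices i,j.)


Christoffel symbols Gamma^k_{ij} are symmetric in i,j, so there are d * d(d+1)/2 independent symbols.
d = 8
d(d+1)/2 = 8 * 9 / 2 = 36
Total = 8 * 36 = 288

288


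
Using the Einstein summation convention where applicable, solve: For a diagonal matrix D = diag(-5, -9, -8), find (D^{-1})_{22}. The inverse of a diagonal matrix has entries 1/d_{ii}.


For a diagonal matrix, the inverse has entries (D^{-1})_{ii} = 1/d_{ii}.
The diagonal entries are: d_{11} = -5, d_{22} = -9, d_{33} = -8
We need (D^{-1})_{22} = 1/d_{22} = 1/-9 = -1/9

-1/9


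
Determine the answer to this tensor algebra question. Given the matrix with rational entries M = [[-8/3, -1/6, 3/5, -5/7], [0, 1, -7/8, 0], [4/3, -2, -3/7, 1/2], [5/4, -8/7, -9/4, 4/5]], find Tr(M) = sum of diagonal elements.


The trace is the sum of diagonal entries.
Diagonal: M[1,1] = -8/3, M[2,2] = 1, M[3,3] = -3/7, M[4,4] = 4/5
Tr(M) = -8/3 + 1 + -3/7 + 4/5
Computing step by step:
After adding M[1,1]: -8/3
After adding M[2,2]: -5/3
After adding M[3,3]: -44/21
After adding M[4,4]: -136/105
Tr(M) = -136/105

-136/105


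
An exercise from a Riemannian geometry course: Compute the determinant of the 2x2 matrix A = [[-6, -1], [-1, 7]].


For a 2x2 matrix [[a, b], [c, d]], det = a*d - b*c.
a = -6, b = -1, c = -1, d = 7
a*d = -6 * 7 = -42
b*c = -1 * -1 = 1
det = -42 - 1 = -43

-43


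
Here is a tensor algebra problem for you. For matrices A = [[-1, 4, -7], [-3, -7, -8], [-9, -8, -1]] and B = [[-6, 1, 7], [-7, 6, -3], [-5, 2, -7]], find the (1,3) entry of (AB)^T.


(AB)^T_{ij} = (AB)_{ji} = sum_k A_{jk} B_{ki}.
For i=1, j=3 we need (AB)_{31}:
A_{31} * B_{11} = -9 * -6 = 54
A_{32} * B_{21} = -8 * -7 = 56
A_{33} * B_{31} = -1 * -5 = 5
Sum = 54 + 56 + 5 = 115

115


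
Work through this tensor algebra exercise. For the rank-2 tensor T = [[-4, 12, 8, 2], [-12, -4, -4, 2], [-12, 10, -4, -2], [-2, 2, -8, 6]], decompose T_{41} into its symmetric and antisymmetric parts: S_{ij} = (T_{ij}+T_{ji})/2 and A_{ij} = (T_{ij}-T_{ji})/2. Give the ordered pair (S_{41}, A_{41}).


T_{41} = -2
T_{14} = 2
S_{41} = (-2 + 2)/2 = 0/2 = 0
A_{41} = (-2 - 2)/2 = -4/2 = -2
Check: S + A = 0 + -2 = -2 = T_{41}.

(0, -2)


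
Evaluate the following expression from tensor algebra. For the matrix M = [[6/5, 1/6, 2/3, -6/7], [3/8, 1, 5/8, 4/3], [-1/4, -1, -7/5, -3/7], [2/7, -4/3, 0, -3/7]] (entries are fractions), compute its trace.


The trace is the sum of diagonal entries.
Diagonal: M[1,1] = 6/5, M[2,2] = 1, M[3,3] = -7/5, M[4,4] = -3/7
Tr(M) = 6/5 + 1 + -7/5 + -3/7
Computing step by step:
After adding M[1,1]: 6/5
After adding M[2,2]: 11/5
After adding M[3,3]: 4/5
After adding M[4,4]: 13/35
Tr(M) = 13/35

13/35


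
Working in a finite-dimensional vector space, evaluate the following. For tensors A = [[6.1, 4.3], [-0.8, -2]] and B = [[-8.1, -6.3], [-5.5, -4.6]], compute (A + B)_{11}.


Tensor addition is component-wise: (A + B)_{ij} = A_{ij} + B_{ij}.
A_{11} = 6.1
B_{11} = -8.1
(A + B)_{11} = 6.1 + -8.1 = -2

-2


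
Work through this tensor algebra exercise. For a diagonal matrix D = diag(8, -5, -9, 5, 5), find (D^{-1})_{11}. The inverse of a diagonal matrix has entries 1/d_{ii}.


For a diagonal matrix, the inverse has entries (D^{-1})_{ii} = 1/d_{ii}.
The diagonal entries are: d_{11} = 8, d_{22} = -5, d_{33} = -9, d_{44} = 5, d_{55} = 5
We need (D^{-1})_{11} = 1/d_{11} = 1/8 = 1/8

1/8


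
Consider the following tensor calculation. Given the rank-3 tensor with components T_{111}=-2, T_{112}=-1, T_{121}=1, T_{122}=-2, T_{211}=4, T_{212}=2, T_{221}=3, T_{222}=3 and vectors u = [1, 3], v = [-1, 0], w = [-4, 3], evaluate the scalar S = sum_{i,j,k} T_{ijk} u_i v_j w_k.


S = sum over i,j,k of T_{ijk} u_i v_j w_k. Expanding all 8 terms:
T_{111}*u_1*v_1*w_1 = -2*1*-1*-4 = -8  (running total: -8)
T_{112}*u_1*v_1*w_2 = -1*1*-1*3 = 3  (running total: -5)
T_{121}*u_1*v_2*w_1 = 1*1*0*-4 = 0  (running total: -5)
T_{122}*u_1*v_2*w_2 = -2*1*0*3 = 0  (running total: -5)
T_{211}*u_2*v_1*w_1 = 4*3*-1*-4 = 48  (running total: 43)
T_{212}*u_2*v_1*w_2 = 2*3*-1*3 = -18  (running total: 25)
T_{221}*u_2*v_2*w_1 = 3*3*0*-4 = 0  (running total: 25)
T_{222}*u_2*v_2*w_2 = 3*3*0*3 = 0  (running total: 25)
S = 25

25


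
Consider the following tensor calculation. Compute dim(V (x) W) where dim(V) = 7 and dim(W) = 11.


The dimension of a tensor product is the product of dimensions.
dim(V) = 7, dim(W) = 11
dim(V (x) W) = 7 * 11 = 77

77


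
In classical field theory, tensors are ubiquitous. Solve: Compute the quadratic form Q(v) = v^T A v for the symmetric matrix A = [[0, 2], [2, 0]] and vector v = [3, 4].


First compute Av:
(Av)_1 = 0*3 + 2*4 = 8
(Av)_2 = 2*3 + 0*4 = 6
Av = [8, 6]
Then v^T (Av) = 3*8 + 4*6
= 24 + 24 = 48

48


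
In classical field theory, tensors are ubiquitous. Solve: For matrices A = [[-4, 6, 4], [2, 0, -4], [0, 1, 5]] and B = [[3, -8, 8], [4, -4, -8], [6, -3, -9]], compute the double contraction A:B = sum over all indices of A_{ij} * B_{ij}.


A:B = sum over all i,j of A_{ij} * B_{ij}.
Row 1: -4*3=-12, 6*-8=-48, 4*8=32 => row sum = -28
Row 2: 2*4=8, 0*-4=0, -4*-8=32 => row sum = 40
Row 3: 0*6=0, 1*-3=-3, 5*-9=-45 => row sum = -48
Total = -28 + 40 + -48 = -36

-36


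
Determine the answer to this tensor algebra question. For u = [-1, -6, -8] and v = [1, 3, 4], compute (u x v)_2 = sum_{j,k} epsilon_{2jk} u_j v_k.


(u x v)_2 = sum_{j,k} epsilon_{2jk} u_j v_k. Only permutations of (1,2,3) contribute; the two non-zero terms are:
eps_{213} u_1 v_3 = -1 * -1 * 4 = 4
eps_{231} u_3 v_1 = 1 * -8 * 1 = -8
(u x v)_2 = -4

-4


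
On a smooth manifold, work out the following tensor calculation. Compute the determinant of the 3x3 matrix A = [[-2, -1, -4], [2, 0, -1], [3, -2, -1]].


Expanding along the first row, det(A) = a11*M_11 - a12*M_12 + a13*M_13, where M_1j is the (1,j) minor.
Minor M_11 = 0*-1 - -1*-2 = -2
Minor M_12 = 2*-1 - -1*3 = 1
Minor M_13 = 2*-2 - 0*3 = -4
det = -2*(-2) - -1*(1) + -4*(-4)
    = 4 - -1 + 16
    = 21

21


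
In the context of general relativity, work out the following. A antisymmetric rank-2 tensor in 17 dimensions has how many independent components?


A antisymmetric rank-2 tensor in d dimensions has d(d-1)/2 independent components.
d = 17
d(d-1)/2 = 17 * 16 / 2 = 272 / 2 = 136

136


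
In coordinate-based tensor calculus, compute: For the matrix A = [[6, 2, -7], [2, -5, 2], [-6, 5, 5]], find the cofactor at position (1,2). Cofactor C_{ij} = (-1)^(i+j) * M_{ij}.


To find cofactor C_{12}, delete row 1 and column 2.
The resulting 2x2 submatrix is: [[2, 2], [-6, 5]]
Minor M_{12} = 2*5 - 2*-6
  = 10 - -12 = 22
Sign = (-1)^(1+2) = (-1)^3 = -1
Cofactor C_{12} = -1 * 22 = -22

-22


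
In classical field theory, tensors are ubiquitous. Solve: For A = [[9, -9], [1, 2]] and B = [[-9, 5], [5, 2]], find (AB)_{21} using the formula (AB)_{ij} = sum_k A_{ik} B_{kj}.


(AB)_{ij} = sum_k A_{ik} B_{kj}.
For i=2, j=1:
A_{21} * B_{11} = 1 * -9 = -9
A_{22} * B_{21} = 2 * 5 = 10
Sum = -9 + 10 = 1

1


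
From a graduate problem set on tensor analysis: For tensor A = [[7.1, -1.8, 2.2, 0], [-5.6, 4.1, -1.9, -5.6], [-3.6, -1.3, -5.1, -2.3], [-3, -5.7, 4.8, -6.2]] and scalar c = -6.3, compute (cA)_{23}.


Scalar multiplication: (cA)_{ij} = c * A_{ij}.
c = -6.3
A_{23} = -1.9
(cA)_{23} = -6.3 * -1.9 = 11.97

11.97


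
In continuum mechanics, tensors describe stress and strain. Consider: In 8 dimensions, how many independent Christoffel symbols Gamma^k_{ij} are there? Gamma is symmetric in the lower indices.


Christoffel symbols Gamma^k_{ij} are symmetric in i,j, so there are d * d(d+1)/2 independent symbols.
d = 8
d(d+1)/2 = 8 * 9 / 2 = 36
Total = 8 * 36 = 288

288


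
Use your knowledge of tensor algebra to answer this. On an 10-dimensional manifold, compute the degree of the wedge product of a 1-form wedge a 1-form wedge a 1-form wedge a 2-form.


The degree of a wedge product is the sum of the degrees of the individual forms.
Degrees: 1, 1, 1, 2
Total degree = 1 + 1 + 1 + 2 = 5

5


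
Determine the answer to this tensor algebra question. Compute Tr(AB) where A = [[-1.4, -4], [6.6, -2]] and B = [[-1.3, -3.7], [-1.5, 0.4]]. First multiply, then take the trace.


Tr(AB) = sum_i (AB)_{ii} where (AB)_{ii} = sum_k A_{ik} B_{ki}.
(AB)_{11} = -1.4*-1.3 + -4*-1.5 = 7.82
(AB)_{22} = 6.6*-3.7 + -2*0.4 = -25.22
Tr(AB) = 7.82 + -25.22 = -17.4

-17.4


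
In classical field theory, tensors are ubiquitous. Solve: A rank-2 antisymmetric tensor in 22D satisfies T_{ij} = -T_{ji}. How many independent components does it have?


An antisymmetric rank-2 tensor satisfies A_{ij} = -A_{ji}, so diagonal entries are zero.
The independent components are the upper-triangular entries: C(n, 2) = n(n-1)/2.
n = 22
C(22, 2) = 22 * 21 / 2 = 462 / 2 = 231

231


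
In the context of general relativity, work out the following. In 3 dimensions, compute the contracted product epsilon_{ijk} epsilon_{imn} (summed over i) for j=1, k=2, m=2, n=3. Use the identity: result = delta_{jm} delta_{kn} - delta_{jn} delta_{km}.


Using the identity: epsilon_{ijk} epsilon_{imn} = delta_{jm} delta_{kn} - delta_{jn} delta_{km}.
delta_{12} = 0
delta_{23} = 0
delta_{13} = 0
delta_{22} = 1
Result = 0 * 0 - 0 * 1 = 0 - 0 = 0

0
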